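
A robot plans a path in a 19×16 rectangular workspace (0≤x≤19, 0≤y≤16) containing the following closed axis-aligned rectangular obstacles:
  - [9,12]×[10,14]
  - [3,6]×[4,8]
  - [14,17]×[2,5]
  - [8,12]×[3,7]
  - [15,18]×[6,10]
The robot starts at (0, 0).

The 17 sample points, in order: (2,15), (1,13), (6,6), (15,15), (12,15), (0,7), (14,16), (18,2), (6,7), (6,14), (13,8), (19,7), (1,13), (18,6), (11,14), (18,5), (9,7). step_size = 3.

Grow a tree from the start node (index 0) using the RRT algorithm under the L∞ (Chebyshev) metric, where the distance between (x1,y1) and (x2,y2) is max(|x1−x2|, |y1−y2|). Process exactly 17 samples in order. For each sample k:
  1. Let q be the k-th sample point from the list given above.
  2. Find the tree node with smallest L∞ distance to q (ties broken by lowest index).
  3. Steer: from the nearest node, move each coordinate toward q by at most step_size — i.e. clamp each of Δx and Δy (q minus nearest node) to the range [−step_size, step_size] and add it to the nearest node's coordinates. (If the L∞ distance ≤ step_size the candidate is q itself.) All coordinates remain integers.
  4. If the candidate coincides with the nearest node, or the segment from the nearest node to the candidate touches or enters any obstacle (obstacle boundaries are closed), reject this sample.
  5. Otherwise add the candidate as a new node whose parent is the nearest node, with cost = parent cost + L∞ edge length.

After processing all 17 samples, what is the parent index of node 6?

1. q=(2,15) nearest=0 d=15 new=(2,3) → add node 1 parent=0 cost=3
2. q=(1,13) nearest=1 d=10 new=(1,6) → add node 2 parent=1 cost=6
3. q=(6,6) nearest=1 d=4 new=(5,6) → blocked by [3,6]×[4,8], reject
4. q=(15,15) nearest=1 d=13 new=(5,6) → blocked by [3,6]×[4,8], reject
5. q=(12,15) nearest=2 d=11 new=(4,9) → blocked by [3,6]×[4,8], reject
6. q=(0,7) nearest=2 d=1 new=(0,7) → add node 3 parent=2 cost=7
7. q=(14,16) nearest=1 d=13 new=(5,6) → blocked by [3,6]×[4,8], reject
8. q=(18,2) nearest=1 d=16 new=(5,2) → add node 4 parent=1 cost=6
9. q=(6,7) nearest=1 d=4 new=(5,6) → blocked by [3,6]×[4,8], reject
10. q=(6,14) nearest=3 d=7 new=(3,10) → add node 5 parent=3 cost=10
11. q=(13,8) nearest=4 d=8 new=(8,5) → blocked by [8,12]×[3,7], reject
12. q=(19,7) nearest=4 d=14 new=(8,5) → blocked by [8,12]×[3,7], reject
13. q=(1,13) nearest=5 d=3 new=(1,13) → add node 6 parent=5 cost=13
14. q=(18,6) nearest=4 d=13 new=(8,5) → blocked by [8,12]×[3,7], reject
15. q=(11,14) nearest=5 d=8 new=(6,13) → add node 7 parent=5 cost=13
16. q=(18,5) nearest=7 d=12 new=(9,10) → blocked by [9,12]×[10,14], reject
17. q=(9,7) nearest=4 d=5 new=(8,5) → blocked by [8,12]×[3,7], reject

Parent of node 6: 5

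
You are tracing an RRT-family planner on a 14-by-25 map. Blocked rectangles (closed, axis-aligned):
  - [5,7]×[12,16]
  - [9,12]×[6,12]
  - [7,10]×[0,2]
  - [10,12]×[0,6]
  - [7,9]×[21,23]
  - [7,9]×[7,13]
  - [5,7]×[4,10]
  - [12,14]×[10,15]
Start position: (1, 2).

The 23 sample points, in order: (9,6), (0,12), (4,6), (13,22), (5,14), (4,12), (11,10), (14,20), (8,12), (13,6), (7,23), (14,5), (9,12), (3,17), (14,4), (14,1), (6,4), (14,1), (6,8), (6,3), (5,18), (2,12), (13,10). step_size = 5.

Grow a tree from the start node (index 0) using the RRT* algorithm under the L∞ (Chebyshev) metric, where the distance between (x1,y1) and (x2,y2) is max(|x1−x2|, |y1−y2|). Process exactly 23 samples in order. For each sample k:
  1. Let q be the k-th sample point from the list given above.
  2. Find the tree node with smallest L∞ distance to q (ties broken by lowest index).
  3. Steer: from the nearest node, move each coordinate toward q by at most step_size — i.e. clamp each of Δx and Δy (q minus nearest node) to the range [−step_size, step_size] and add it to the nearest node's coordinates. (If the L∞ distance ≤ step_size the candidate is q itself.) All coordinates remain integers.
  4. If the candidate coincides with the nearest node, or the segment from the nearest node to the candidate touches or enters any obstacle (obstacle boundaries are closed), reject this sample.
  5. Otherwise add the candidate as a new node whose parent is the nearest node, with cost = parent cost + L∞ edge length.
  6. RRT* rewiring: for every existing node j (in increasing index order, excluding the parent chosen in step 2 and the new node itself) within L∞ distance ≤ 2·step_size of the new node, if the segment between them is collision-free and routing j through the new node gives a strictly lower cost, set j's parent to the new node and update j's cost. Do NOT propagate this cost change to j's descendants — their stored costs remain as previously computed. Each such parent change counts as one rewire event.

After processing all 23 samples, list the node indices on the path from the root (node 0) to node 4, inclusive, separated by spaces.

1. q=(9,6) nearest=0 d=8 new=(6,6) → blocked by [5,7]×[4,10], reject
2. q=(0,12) nearest=0 d=10 new=(0,7) → add node 1 parent=0 cost=5
3. q=(4,6) nearest=0 d=4 new=(4,6) → add node 2 parent=0 cost=4
4. q=(13,22) nearest=1 d=15 new=(5,12) → blocked by [5,7]×[12,16], reject
5. q=(5,14) nearest=1 d=7 new=(5,12) → blocked by [5,7]×[12,16], reject
6. q=(4,12) nearest=1 d=5 new=(4,12) → add node 3 parent=1 cost=10
7. q=(11,10) nearest=2 d=7 new=(9,10) → blocked by [9,12]×[6,12], reject
8. q=(14,20) nearest=3 d=10 new=(9,17) → blocked by [5,7]×[12,16], reject
9. q=(8,12) nearest=3 d=4 new=(8,12) → blocked by [5,7]×[12,16], reject
10. q=(13,6) nearest=2 d=9 new=(9,6) → blocked by [9,12]×[6,12], reject
11. q=(7,23) nearest=3 d=11 new=(7,17) → blocked by [5,7]×[12,16], reject
12. q=(14,5) nearest=2 d=10 new=(9,5) → blocked by [5,7]×[4,10], reject
13. q=(9,12) nearest=3 d=5 new=(9,12) → blocked by [5,7]×[12,16], reject
14. q=(3,17) nearest=3 d=5 new=(3,17) → add node 4 parent=3 cost=15
15. q=(14,4) nearest=2 d=10 new=(9,4) → blocked by [5,7]×[4,10], reject
16. q=(14,1) nearest=2 d=10 new=(9,1) → blocked by [7,10]×[0,2], reject
17. q=(6,4) nearest=2 d=2 new=(6,4) → blocked by [5,7]×[4,10], reject
18. q=(14,1) nearest=2 d=10 new=(9,1) → blocked by [7,10]×[0,2], reject
19. q=(6,8) nearest=2 d=2 new=(6,8) → blocked by [5,7]×[4,10], reject
20. q=(6,3) nearest=2 d=3 new=(6,3) → blocked by [5,7]×[4,10], reject
21. q=(5,18) nearest=4 d=2 new=(5,18) → add node 5 parent=4 cost=17
22. q=(2,12) nearest=3 d=2 new=(2,12) → add node 6 parent=3 cost=12
23. q=(13,10) nearest=5 d=8 new=(10,13) → blocked by [5,7]×[12,16], reject

Path: 0 1 3 4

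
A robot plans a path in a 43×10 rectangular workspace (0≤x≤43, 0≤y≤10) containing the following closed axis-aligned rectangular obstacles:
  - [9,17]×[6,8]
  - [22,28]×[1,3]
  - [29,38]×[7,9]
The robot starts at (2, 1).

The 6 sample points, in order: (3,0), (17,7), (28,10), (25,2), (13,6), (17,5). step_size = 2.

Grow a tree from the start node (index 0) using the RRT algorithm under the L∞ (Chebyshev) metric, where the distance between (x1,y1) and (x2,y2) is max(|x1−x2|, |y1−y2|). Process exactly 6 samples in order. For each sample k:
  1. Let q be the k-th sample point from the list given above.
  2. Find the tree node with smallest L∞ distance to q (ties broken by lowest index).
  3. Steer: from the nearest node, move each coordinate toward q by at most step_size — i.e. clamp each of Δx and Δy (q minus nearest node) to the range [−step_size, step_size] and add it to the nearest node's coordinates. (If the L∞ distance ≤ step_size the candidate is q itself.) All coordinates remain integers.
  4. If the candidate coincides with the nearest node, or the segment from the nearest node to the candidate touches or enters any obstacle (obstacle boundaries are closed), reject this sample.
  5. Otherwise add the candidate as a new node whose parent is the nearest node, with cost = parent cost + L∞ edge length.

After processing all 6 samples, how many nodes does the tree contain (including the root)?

1. q=(3,0) nearest=0 d=1 new=(3,0) → add node 1 parent=0 cost=1
2. q=(17,7) nearest=1 d=14 new=(5,2) → add node 2 parent=1 cost=3
3. q=(28,10) nearest=2 d=23 new=(7,4) → add node 3 parent=2 cost=5
4. q=(25,2) nearest=3 d=18 new=(9,2) → add node 4 parent=3 cost=7
5. q=(13,6) nearest=4 d=4 new=(11,4) → add node 5 parent=4 cost=9
6. q=(17,5) nearest=5 d=6 new=(13,5) → add node 6 parent=5 cost=11

Node count: 7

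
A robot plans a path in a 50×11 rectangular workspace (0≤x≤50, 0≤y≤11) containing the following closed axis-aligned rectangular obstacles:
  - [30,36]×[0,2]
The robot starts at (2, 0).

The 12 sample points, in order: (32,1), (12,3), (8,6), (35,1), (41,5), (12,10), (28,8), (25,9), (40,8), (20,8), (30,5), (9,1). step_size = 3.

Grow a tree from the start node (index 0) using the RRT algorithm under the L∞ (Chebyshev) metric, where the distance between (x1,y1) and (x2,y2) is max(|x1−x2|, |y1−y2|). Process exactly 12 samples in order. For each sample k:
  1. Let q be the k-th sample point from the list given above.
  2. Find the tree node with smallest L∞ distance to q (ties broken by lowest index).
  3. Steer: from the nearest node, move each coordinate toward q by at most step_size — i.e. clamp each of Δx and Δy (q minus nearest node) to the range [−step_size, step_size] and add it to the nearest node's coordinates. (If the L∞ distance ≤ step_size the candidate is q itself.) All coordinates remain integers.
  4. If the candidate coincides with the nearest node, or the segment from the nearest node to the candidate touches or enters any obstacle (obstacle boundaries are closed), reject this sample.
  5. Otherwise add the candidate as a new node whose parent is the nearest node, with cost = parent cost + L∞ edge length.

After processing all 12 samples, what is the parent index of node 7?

Parent of node 7: 5

1. q=(32,1) nearest=0 d=30 new=(5,1) → add node 1 parent=0 cost=3
2. q=(12,3) nearest=1 d=7 new=(8,3) → add node 2 parent=1 cost=6
3. q=(8,6) nearest=2 d=3 new=(8,6) → add node 3 parent=2 cost=9
4. q=(35,1) nearest=2 d=27 new=(11,1) → add node 4 parent=2 cost=9
5. q=(41,5) nearest=4 d=30 new=(14,4) → add node 5 parent=4 cost=12
6. q=(12,10) nearest=3 d=4 new=(11,9) → add node 6 parent=3 cost=12
7. q=(28,8) nearest=5 d=14 new=(17,7) → add node 7 parent=5 cost=15
8. q=(25,9) nearest=7 d=8 new=(20,9) → add node 8 parent=7 cost=18
9. q=(40,8) nearest=8 d=20 new=(23,8) → add node 9 parent=8 cost=21
10. q=(20,8) nearest=8 d=1 new=(20,8) → add node 10 parent=8 cost=19
11. q=(30,5) nearest=9 d=7 new=(26,5) → add node 11 parent=9 cost=24
12. q=(9,1) nearest=2 d=2 new=(9,1) → add node 12 parent=2 cost=8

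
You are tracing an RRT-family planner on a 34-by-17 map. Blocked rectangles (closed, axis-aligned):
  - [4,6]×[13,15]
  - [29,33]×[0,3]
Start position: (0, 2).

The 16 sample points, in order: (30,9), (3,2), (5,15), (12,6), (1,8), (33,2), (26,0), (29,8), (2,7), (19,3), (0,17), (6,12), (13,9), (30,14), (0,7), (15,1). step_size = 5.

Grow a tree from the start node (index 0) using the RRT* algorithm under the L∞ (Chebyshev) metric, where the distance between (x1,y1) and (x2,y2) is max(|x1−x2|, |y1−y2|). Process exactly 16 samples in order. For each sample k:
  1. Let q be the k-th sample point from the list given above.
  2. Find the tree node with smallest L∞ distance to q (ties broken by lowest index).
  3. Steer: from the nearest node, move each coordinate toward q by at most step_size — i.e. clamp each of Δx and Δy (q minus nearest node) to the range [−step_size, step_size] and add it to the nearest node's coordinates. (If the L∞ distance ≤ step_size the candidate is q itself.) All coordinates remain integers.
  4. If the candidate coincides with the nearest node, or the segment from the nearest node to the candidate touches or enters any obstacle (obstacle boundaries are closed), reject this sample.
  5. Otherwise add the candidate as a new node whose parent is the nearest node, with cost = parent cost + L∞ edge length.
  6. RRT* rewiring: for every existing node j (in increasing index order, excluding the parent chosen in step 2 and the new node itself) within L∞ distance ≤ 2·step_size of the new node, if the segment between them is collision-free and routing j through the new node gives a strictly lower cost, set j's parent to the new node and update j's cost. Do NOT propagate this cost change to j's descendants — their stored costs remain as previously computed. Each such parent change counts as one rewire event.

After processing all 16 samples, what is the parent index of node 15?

1. q=(30,9) nearest=0 d=30 new=(5,7) → add node 1 parent=0 cost=5
2. q=(3,2) nearest=0 d=3 new=(3,2) → add node 2 parent=0 cost=3
3. q=(5,15) nearest=1 d=8 new=(5,12) → add node 3 parent=1 cost=10
4. q=(12,6) nearest=1 d=7 new=(10,6) → add node 4 parent=1 cost=10
5. q=(1,8) nearest=1 d=4 new=(1,8) → add node 5 parent=1 cost=9
6. q=(33,2) nearest=4 d=23 new=(15,2) → add node 6 parent=4 cost=15
7. q=(26,0) nearest=6 d=11 new=(20,0) → add node 7 parent=6 cost=20
8. q=(29,8) nearest=7 d=9 new=(25,5) → add node 8 parent=7 cost=25
9. q=(2,7) nearest=5 d=1 new=(2,7) → add node 9 parent=5 cost=10
10. q=(19,3) nearest=7 d=3 new=(19,3) → add node 10 parent=7 cost=23
11. q=(0,17) nearest=3 d=5 new=(0,17) → blocked by [4,6]×[13,15], reject
12. q=(6,12) nearest=3 d=1 new=(6,12) → add node 11 parent=3 cost=11
13. q=(13,9) nearest=4 d=3 new=(13,9) → add node 12 parent=4 cost=13; rewire 10→12 (19<23)
14. q=(30,14) nearest=8 d=9 new=(30,10) → add node 13 parent=8 cost=30
15. q=(0,7) nearest=5 d=1 new=(0,7) → add node 14 parent=5 cost=10
16. q=(15,1) nearest=6 d=1 new=(15,1) → add node 15 parent=6 cost=16

Parent of node 15: 6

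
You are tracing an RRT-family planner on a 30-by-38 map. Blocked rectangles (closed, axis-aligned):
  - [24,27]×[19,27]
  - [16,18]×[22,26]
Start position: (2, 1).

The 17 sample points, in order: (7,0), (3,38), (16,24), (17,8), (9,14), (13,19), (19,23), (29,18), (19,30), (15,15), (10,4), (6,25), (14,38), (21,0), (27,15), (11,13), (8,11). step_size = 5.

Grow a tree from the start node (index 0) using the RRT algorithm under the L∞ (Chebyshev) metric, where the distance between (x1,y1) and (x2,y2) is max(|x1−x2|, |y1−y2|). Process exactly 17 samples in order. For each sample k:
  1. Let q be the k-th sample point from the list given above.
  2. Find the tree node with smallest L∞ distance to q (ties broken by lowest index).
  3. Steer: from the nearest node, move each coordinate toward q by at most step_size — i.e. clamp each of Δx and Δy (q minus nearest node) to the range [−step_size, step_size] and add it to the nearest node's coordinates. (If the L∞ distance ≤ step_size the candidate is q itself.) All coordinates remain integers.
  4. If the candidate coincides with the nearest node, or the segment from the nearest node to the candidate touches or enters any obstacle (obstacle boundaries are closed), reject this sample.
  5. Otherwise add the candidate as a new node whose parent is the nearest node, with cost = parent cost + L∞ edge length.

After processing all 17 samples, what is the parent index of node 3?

Parent of node 3: 2

1. q=(7,0) nearest=0 d=5 new=(7,0) → add node 1 parent=0 cost=5
2. q=(3,38) nearest=0 d=37 new=(3,6) → add node 2 parent=0 cost=5
3. q=(16,24) nearest=2 d=18 new=(8,11) → add node 3 parent=2 cost=10
4. q=(17,8) nearest=3 d=9 new=(13,8) → add node 4 parent=3 cost=15
5. q=(9,14) nearest=3 d=3 new=(9,14) → add node 5 parent=3 cost=13
6. q=(13,19) nearest=5 d=5 new=(13,19) → add node 6 parent=5 cost=18
7. q=(19,23) nearest=6 d=6 new=(18,23) → blocked by [16,18]×[22,26], reject
8. q=(29,18) nearest=4 d=16 new=(18,13) → add node 7 parent=4 cost=20
9. q=(19,30) nearest=6 d=11 new=(18,24) → blocked by [16,18]×[22,26], reject
10. q=(15,15) nearest=7 d=3 new=(15,15) → add node 8 parent=7 cost=23
11. q=(10,4) nearest=1 d=4 new=(10,4) → add node 9 parent=1 cost=9
12. q=(6,25) nearest=6 d=7 new=(8,24) → add node 10 parent=6 cost=23
13. q=(14,38) nearest=10 d=14 new=(13,29) → add node 11 parent=10 cost=28
14. q=(21,0) nearest=4 d=8 new=(18,3) → add node 12 parent=4 cost=20
15. q=(27,15) nearest=7 d=9 new=(23,15) → add node 13 parent=7 cost=25
16. q=(11,13) nearest=5 d=2 new=(11,13) → add node 14 parent=5 cost=15
17. q=(8,11) nearest=3 d=0 → coincident, reject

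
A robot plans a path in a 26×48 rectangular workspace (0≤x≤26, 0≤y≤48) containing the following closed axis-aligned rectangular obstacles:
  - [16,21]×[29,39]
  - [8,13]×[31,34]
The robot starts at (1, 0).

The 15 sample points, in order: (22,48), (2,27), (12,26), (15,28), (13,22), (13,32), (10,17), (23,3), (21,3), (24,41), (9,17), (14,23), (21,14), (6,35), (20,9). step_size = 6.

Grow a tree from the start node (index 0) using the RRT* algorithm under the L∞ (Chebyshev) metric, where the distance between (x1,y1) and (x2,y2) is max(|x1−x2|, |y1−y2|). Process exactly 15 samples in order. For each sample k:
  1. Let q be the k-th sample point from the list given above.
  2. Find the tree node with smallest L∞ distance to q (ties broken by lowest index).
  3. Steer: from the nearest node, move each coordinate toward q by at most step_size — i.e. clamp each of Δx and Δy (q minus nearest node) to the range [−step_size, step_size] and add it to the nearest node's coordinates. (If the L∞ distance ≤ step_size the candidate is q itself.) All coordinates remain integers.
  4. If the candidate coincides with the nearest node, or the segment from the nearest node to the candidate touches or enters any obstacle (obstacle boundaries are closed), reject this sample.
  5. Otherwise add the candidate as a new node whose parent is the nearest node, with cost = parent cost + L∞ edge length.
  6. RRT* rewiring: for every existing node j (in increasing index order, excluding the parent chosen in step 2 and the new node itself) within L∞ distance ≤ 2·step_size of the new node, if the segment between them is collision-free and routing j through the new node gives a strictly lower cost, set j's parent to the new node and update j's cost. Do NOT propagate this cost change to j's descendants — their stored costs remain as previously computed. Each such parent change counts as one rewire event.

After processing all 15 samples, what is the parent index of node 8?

1. q=(22,48) nearest=0 d=48 new=(7,6) → add node 1 parent=0 cost=6
2. q=(2,27) nearest=1 d=21 new=(2,12) → add node 2 parent=1 cost=12
3. q=(12,26) nearest=2 d=14 new=(8,18) → add node 3 parent=2 cost=18
4. q=(15,28) nearest=3 d=10 new=(14,24) → add node 4 parent=3 cost=24
5. q=(13,22) nearest=4 d=2 new=(13,22) → add node 5 parent=4 cost=26
6. q=(13,32) nearest=4 d=8 new=(13,30) → add node 6 parent=4 cost=30
7. q=(10,17) nearest=3 d=2 new=(10,17) → add node 7 parent=3 cost=20; rewire 5→7 (25<26)
8. q=(23,3) nearest=7 d=14 new=(16,11) → add node 8 parent=7 cost=26
9. q=(21,3) nearest=8 d=8 new=(21,5) → add node 9 parent=8 cost=32
10. q=(24,41) nearest=6 d=11 new=(19,36) → blocked by [16,21]×[29,39], reject
11. q=(9,17) nearest=3 d=1 new=(9,17) → add node 10 parent=3 cost=19; rewire 5→10 (24<25); rewire 9→10 (31<32)
12. q=(14,23) nearest=4 d=1 new=(14,23) → add node 11 parent=4 cost=25
13. q=(21,14) nearest=8 d=5 new=(21,14) → add node 12 parent=8 cost=31
14. q=(6,35) nearest=6 d=7 new=(7,35) → blocked by [8,13]×[31,34], reject
15. q=(20,9) nearest=8 d=4 new=(20,9) → add node 13 parent=8 cost=30

Parent of node 8: 7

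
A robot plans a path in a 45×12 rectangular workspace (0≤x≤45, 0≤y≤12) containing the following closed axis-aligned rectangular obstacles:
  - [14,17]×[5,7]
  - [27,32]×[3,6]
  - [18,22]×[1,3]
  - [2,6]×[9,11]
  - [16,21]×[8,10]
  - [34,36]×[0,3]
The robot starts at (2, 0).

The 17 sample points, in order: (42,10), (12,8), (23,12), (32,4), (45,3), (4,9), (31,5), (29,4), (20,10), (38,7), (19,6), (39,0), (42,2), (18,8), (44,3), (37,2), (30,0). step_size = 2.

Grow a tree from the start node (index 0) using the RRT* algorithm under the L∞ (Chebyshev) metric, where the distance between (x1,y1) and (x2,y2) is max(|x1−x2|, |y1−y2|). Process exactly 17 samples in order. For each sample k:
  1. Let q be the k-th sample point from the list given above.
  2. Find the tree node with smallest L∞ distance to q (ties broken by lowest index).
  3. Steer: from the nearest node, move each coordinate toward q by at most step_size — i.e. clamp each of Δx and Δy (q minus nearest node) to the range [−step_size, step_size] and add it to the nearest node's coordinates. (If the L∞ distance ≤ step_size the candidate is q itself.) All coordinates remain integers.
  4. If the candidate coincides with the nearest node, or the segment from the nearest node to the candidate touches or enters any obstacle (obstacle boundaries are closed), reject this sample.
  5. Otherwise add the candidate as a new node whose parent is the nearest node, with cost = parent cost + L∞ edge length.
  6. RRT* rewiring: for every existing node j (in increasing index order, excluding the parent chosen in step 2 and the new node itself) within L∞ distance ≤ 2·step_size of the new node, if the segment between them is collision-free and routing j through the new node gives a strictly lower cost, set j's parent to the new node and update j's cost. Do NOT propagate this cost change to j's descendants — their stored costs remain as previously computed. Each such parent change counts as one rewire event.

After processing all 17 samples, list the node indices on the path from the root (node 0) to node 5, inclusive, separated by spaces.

Path: 0 1 2 3 4 5

1. q=(42,10) nearest=0 d=40 new=(4,2) → add node 1 parent=0 cost=2
2. q=(12,8) nearest=1 d=8 new=(6,4) → add node 2 parent=1 cost=4
3. q=(23,12) nearest=2 d=17 new=(8,6) → add node 3 parent=2 cost=6
4. q=(32,4) nearest=3 d=24 new=(10,4) → add node 4 parent=3 cost=8
5. q=(45,3) nearest=4 d=35 new=(12,3) → add node 5 parent=4 cost=10
6. q=(4,9) nearest=3 d=4 new=(6,8) → add node 6 parent=3 cost=8
7. q=(31,5) nearest=5 d=19 new=(14,5) → blocked by [14,17]×[5,7], reject
8. q=(29,4) nearest=5 d=17 new=(14,4) → add node 7 parent=5 cost=12
9. q=(20,10) nearest=7 d=6 new=(16,6) → blocked by [14,17]×[5,7], reject
10. q=(38,7) nearest=7 d=24 new=(16,6) → blocked by [14,17]×[5,7], reject
11. q=(19,6) nearest=7 d=5 new=(16,6) → blocked by [14,17]×[5,7], reject
12. q=(39,0) nearest=7 d=25 new=(16,2) → add node 8 parent=7 cost=14
13. q=(42,2) nearest=8 d=26 new=(18,2) → blocked by [18,22]×[1,3], reject
14. q=(18,8) nearest=7 d=4 new=(16,6) → blocked by [14,17]×[5,7], reject
15. q=(44,3) nearest=8 d=28 new=(18,3) → blocked by [18,22]×[1,3], reject
16. q=(37,2) nearest=8 d=21 new=(18,2) → blocked by [18,22]×[1,3], reject
17. q=(30,0) nearest=8 d=14 new=(18,0) → add node 9 parent=8 cost=16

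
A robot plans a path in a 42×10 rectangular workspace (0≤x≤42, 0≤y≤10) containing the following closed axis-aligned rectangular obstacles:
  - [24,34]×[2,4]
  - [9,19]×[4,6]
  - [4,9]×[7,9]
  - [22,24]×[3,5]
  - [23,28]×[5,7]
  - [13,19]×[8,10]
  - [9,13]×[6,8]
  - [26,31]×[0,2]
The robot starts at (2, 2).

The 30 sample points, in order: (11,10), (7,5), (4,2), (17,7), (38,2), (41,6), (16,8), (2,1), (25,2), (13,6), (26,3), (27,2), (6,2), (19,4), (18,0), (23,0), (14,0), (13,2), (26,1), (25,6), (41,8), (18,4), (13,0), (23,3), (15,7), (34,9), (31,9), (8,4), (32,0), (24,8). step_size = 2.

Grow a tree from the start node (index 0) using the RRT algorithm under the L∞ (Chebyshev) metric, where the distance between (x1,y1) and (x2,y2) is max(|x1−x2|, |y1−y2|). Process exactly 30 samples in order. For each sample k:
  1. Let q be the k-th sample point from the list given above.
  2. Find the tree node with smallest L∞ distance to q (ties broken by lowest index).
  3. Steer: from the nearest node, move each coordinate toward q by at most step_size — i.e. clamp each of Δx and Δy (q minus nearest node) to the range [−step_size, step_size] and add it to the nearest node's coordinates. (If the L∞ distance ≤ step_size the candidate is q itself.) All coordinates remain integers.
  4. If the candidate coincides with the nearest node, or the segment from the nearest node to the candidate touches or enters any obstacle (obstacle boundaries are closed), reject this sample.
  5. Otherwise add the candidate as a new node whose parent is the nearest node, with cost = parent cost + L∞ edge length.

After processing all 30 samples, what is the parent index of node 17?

Parent of node 17: 4

1. q=(11,10) nearest=0 d=9 new=(4,4) → add node 1 parent=0 cost=2
2. q=(7,5) nearest=1 d=3 new=(6,5) → add node 2 parent=1 cost=4
3. q=(4,2) nearest=0 d=2 new=(4,2) → add node 3 parent=0 cost=2
4. q=(17,7) nearest=2 d=11 new=(8,7) → blocked by [4,9]×[7,9], reject
5. q=(38,2) nearest=2 d=32 new=(8,3) → add node 4 parent=2 cost=6
6. q=(41,6) nearest=4 d=33 new=(10,5) → blocked by [9,19]×[4,6], reject
7. q=(16,8) nearest=4 d=8 new=(10,5) → blocked by [9,19]×[4,6], reject
8. q=(2,1) nearest=0 d=1 new=(2,1) → add node 5 parent=0 cost=1
9. q=(25,2) nearest=4 d=17 new=(10,2) → add node 6 parent=4 cost=8
10. q=(13,6) nearest=6 d=4 new=(12,4) → blocked by [9,19]×[4,6], reject
11. q=(26,3) nearest=6 d=16 new=(12,3) → add node 7 parent=6 cost=10
12. q=(27,2) nearest=7 d=15 new=(14,2) → add node 8 parent=7 cost=12
13. q=(6,2) nearest=1 d=2 new=(6,2) → add node 9 parent=1 cost=4
14. q=(19,4) nearest=8 d=5 new=(16,4) → blocked by [9,19]×[4,6], reject
15. q=(18,0) nearest=8 d=4 new=(16,0) → add node 10 parent=8 cost=14
16. q=(23,0) nearest=10 d=7 new=(18,0) → add node 11 parent=10 cost=16
17. q=(14,0) nearest=8 d=2 new=(14,0) → add node 12 parent=8 cost=14
18. q=(13,2) nearest=7 d=1 new=(13,2) → add node 13 parent=7 cost=11
19. q=(26,1) nearest=11 d=8 new=(20,1) → add node 14 parent=11 cost=18
20. q=(25,6) nearest=14 d=5 new=(22,3) → blocked by [22,24]×[3,5], reject
21. q=(41,8) nearest=14 d=21 new=(22,3) → blocked by [22,24]×[3,5], reject
22. q=(18,4) nearest=14 d=3 new=(18,3) → add node 15 parent=14 cost=20
23. q=(13,0) nearest=12 d=1 new=(13,0) → add node 16 parent=12 cost=15
24. q=(23,3) nearest=14 d=3 new=(22,3) → blocked by [22,24]×[3,5], reject
25. q=(15,7) nearest=7 d=4 new=(14,5) → blocked by [9,19]×[4,6], reject
26. q=(34,9) nearest=14 d=14 new=(22,3) → blocked by [22,24]×[3,5], reject
27. q=(31,9) nearest=14 d=11 new=(22,3) → blocked by [22,24]×[3,5], reject
28. q=(8,4) nearest=4 d=1 new=(8,4) → add node 17 parent=4 cost=7
29. q=(32,0) nearest=14 d=12 new=(22,0) → add node 18 parent=14 cost=20
30. q=(24,8) nearest=15 d=6 new=(20,5) → blocked by [9,19]×[4,6], reject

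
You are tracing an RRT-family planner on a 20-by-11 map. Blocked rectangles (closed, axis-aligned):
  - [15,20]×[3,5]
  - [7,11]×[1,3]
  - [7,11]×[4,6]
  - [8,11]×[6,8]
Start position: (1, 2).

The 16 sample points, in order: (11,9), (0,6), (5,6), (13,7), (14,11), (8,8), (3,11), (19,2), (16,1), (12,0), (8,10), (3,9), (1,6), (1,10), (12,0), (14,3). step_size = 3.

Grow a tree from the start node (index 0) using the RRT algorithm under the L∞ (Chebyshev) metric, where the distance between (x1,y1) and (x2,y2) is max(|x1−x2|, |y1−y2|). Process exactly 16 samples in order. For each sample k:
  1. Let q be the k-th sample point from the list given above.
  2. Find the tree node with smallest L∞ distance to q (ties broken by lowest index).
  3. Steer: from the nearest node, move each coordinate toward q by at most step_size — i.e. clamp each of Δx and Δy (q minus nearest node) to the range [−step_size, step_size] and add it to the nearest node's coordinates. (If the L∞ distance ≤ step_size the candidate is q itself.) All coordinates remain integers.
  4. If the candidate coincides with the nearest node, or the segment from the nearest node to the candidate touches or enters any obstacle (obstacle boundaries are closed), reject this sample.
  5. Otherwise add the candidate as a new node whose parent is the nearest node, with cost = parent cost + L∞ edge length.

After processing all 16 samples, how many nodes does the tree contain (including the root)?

Node count: 9

1. q=(11,9) nearest=0 d=10 new=(4,5) → add node 1 parent=0 cost=3
2. q=(0,6) nearest=0 d=4 new=(0,5) → add node 2 parent=0 cost=3
3. q=(5,6) nearest=1 d=1 new=(5,6) → add node 3 parent=1 cost=4
4. q=(13,7) nearest=3 d=8 new=(8,7) → blocked by [8,11]×[6,8], reject
5. q=(14,11) nearest=3 d=9 new=(8,9) → add node 4 parent=3 cost=7
6. q=(8,8) nearest=4 d=1 new=(8,8) → blocked by [8,11]×[6,8], reject
7. q=(3,11) nearest=3 d=5 new=(3,9) → add node 5 parent=3 cost=7
8. q=(19,2) nearest=4 d=11 new=(11,6) → blocked by [7,11]×[4,6], reject
9. q=(16,1) nearest=4 d=8 new=(11,6) → blocked by [7,11]×[4,6], reject
10. q=(12,0) nearest=3 d=7 new=(8,3) → blocked by [7,11]×[1,3], reject
11. q=(8,10) nearest=4 d=1 new=(8,10) → add node 6 parent=4 cost=8
12. q=(3,9) nearest=5 d=0 → coincident, reject
13. q=(1,6) nearest=2 d=1 new=(1,6) → add node 7 parent=2 cost=4
14. q=(1,10) nearest=5 d=2 new=(1,10) → add node 8 parent=5 cost=9
15. q=(12,0) nearest=3 d=7 new=(8,3) → blocked by [7,11]×[1,3], reject
16. q=(14,3) nearest=4 d=6 new=(11,6) → blocked by [7,11]×[4,6], reject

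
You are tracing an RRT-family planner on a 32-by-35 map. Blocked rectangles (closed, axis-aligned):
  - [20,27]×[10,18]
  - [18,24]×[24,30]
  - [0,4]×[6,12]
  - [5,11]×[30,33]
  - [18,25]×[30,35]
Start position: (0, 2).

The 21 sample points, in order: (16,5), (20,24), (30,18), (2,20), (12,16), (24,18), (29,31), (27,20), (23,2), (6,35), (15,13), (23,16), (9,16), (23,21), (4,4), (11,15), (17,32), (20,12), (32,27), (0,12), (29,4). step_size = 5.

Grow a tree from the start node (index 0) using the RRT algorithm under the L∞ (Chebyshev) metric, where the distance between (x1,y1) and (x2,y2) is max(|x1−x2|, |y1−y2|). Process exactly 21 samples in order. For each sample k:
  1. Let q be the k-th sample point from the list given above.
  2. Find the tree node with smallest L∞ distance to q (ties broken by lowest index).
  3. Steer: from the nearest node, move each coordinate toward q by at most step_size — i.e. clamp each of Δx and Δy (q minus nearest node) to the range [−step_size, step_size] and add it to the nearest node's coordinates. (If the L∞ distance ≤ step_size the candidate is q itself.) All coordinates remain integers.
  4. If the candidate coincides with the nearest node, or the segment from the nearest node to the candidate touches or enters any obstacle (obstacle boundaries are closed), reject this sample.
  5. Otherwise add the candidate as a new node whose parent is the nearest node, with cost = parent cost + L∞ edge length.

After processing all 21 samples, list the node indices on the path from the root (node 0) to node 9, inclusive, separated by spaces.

1. q=(16,5) nearest=0 d=16 new=(5,5) → add node 1 parent=0 cost=5
2. q=(20,24) nearest=1 d=19 new=(10,10) → add node 2 parent=1 cost=10
3. q=(30,18) nearest=2 d=20 new=(15,15) → add node 3 parent=2 cost=15
4. q=(2,20) nearest=2 d=10 new=(5,15) → add node 4 parent=2 cost=15
5. q=(12,16) nearest=3 d=3 new=(12,16) → add node 5 parent=3 cost=18
6. q=(24,18) nearest=3 d=9 new=(20,18) → blocked by [20,27]×[10,18], reject
7. q=(29,31) nearest=3 d=16 new=(20,20) → add node 6 parent=3 cost=20
8. q=(27,20) nearest=6 d=7 new=(25,20) → add node 7 parent=6 cost=25
9. q=(23,2) nearest=2 d=13 new=(15,5) → add node 8 parent=2 cost=15
10. q=(6,35) nearest=6 d=15 new=(15,25) → add node 9 parent=6 cost=25
11. q=(15,13) nearest=3 d=2 new=(15,13) → add node 10 parent=3 cost=17
12. q=(23,16) nearest=6 d=4 new=(23,16) → blocked by [20,27]×[10,18], reject
13. q=(9,16) nearest=5 d=3 new=(9,16) → add node 11 parent=5 cost=21
14. q=(23,21) nearest=7 d=2 new=(23,21) → add node 12 parent=7 cost=27
15. q=(4,4) nearest=1 d=1 new=(4,4) → add node 13 parent=1 cost=6
16. q=(11,15) nearest=5 d=1 new=(11,15) → add node 14 parent=5 cost=19
17. q=(17,32) nearest=9 d=7 new=(17,30) → add node 15 parent=9 cost=30
18. q=(20,12) nearest=3 d=5 new=(20,12) → blocked by [20,27]×[10,18], reject
19. q=(32,27) nearest=7 d=7 new=(30,25) → add node 16 parent=7 cost=30
20. q=(0,12) nearest=4 d=5 new=(0,12) → blocked by [0,4]×[6,12], reject
21. q=(29,4) nearest=3 d=14 new=(20,10) → blocked by [20,27]×[10,18], reject

Path: 0 1 2 3 6 9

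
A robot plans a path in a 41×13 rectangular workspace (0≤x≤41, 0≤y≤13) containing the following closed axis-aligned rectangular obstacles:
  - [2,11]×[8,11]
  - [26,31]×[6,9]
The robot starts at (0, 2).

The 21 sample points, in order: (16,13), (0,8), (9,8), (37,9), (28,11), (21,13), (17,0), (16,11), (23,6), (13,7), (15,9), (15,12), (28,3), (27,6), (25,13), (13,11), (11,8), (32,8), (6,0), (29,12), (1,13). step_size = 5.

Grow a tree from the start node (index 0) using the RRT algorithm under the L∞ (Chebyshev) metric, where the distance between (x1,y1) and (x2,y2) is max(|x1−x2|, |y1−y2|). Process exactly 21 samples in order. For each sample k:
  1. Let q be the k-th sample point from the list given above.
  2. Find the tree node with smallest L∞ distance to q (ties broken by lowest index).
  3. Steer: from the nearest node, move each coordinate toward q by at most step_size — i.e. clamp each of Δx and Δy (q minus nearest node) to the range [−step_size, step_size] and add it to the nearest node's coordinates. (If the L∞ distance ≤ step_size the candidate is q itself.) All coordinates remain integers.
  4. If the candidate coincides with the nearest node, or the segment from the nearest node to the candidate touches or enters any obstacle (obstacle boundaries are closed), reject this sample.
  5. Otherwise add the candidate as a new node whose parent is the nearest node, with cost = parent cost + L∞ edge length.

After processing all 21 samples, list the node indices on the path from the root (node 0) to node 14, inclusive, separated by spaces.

1. q=(16,13) nearest=0 d=16 new=(5,7) → add node 1 parent=0 cost=5
2. q=(0,8) nearest=1 d=5 new=(0,8) → add node 2 parent=1 cost=10
3. q=(9,8) nearest=1 d=4 new=(9,8) → blocked by [2,11]×[8,11], reject
4. q=(37,9) nearest=1 d=32 new=(10,9) → blocked by [2,11]×[8,11], reject
5. q=(28,11) nearest=1 d=23 new=(10,11) → blocked by [2,11]×[8,11], reject
6. q=(21,13) nearest=1 d=16 new=(10,12) → blocked by [2,11]×[8,11], reject
7. q=(17,0) nearest=1 d=12 new=(10,2) → add node 3 parent=1 cost=10
8. q=(16,11) nearest=3 d=9 new=(15,7) → add node 4 parent=3 cost=15
9. q=(23,6) nearest=4 d=8 new=(20,6) → add node 5 parent=4 cost=20
10. q=(13,7) nearest=4 d=2 new=(13,7) → add node 6 parent=4 cost=17
11. q=(15,9) nearest=4 d=2 new=(15,9) → add node 7 parent=4 cost=17
12. q=(15,12) nearest=7 d=3 new=(15,12) → add node 8 parent=7 cost=20
13. q=(28,3) nearest=5 d=8 new=(25,3) → add node 9 parent=5 cost=25
14. q=(27,6) nearest=9 d=3 new=(27,6) → blocked by [26,31]×[6,9], reject
15. q=(25,13) nearest=5 d=7 new=(25,11) → add node 10 parent=5 cost=25
16. q=(13,11) nearest=7 d=2 new=(13,11) → add node 11 parent=7 cost=19
17. q=(11,8) nearest=6 d=2 new=(11,8) → blocked by [2,11]×[8,11], reject
18. q=(32,8) nearest=9 d=7 new=(30,8) → blocked by [26,31]×[6,9], reject
19. q=(6,0) nearest=3 d=4 new=(6,0) → add node 12 parent=3 cost=14
20. q=(29,12) nearest=10 d=4 new=(29,12) → add node 13 parent=10 cost=29
21. q=(1,13) nearest=2 d=5 new=(1,13) → add node 14 parent=2 cost=15

Path: 0 1 2 14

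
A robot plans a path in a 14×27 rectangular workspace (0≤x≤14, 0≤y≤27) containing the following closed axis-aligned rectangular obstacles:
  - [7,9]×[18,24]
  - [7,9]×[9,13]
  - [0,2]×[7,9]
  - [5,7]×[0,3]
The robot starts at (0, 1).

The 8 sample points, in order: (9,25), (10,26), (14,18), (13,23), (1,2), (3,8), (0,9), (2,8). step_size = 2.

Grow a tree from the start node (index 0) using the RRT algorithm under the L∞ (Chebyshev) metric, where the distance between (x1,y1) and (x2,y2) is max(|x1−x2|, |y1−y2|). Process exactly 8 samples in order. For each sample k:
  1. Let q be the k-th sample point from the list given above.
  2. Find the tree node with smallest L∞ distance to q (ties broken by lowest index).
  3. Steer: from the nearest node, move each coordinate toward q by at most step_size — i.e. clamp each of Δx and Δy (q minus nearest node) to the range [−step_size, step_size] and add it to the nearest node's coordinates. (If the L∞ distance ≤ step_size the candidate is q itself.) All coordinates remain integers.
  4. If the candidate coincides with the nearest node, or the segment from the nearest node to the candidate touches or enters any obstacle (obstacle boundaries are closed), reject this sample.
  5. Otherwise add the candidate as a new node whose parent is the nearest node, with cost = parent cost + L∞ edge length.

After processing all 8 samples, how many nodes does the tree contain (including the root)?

Node count: 6

1. q=(9,25) nearest=0 d=24 new=(2,3) → add node 1 parent=0 cost=2
2. q=(10,26) nearest=1 d=23 new=(4,5) → add node 2 parent=1 cost=4
3. q=(14,18) nearest=2 d=13 new=(6,7) → add node 3 parent=2 cost=6
4. q=(13,23) nearest=3 d=16 new=(8,9) → blocked by [7,9]×[9,13], reject
5. q=(1,2) nearest=0 d=1 new=(1,2) → add node 4 parent=0 cost=1
6. q=(3,8) nearest=2 d=3 new=(3,7) → add node 5 parent=2 cost=6
7. q=(0,9) nearest=5 d=3 new=(1,9) → blocked by [0,2]×[7,9], reject
8. q=(2,8) nearest=5 d=1 new=(2,8) → blocked by [0,2]×[7,9], reject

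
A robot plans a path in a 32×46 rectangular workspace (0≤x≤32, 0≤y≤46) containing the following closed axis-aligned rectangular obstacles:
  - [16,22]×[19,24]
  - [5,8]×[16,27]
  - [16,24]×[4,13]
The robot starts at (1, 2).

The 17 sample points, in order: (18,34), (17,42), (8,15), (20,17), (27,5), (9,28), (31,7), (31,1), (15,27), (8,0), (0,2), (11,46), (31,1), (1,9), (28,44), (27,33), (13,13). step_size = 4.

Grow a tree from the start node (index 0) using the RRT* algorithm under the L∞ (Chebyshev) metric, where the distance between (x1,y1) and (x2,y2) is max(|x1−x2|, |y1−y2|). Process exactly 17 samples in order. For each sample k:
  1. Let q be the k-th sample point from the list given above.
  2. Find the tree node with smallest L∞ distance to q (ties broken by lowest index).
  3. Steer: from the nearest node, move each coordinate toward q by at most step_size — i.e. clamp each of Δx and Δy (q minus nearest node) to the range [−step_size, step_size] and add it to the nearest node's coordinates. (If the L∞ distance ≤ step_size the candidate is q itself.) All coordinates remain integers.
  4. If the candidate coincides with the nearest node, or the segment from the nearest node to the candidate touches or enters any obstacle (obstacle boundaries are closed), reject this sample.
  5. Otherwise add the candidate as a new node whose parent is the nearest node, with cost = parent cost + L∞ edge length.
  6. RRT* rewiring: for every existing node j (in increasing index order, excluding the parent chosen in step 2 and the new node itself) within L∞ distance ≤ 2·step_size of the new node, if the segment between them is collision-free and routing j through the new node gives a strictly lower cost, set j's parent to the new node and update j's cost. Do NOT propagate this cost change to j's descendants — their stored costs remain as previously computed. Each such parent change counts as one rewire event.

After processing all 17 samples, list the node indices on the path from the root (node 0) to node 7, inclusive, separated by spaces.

1. q=(18,34) nearest=0 d=32 new=(5,6) → add node 1 parent=0 cost=4
2. q=(17,42) nearest=1 d=36 new=(9,10) → add node 2 parent=1 cost=8
3. q=(8,15) nearest=2 d=5 new=(8,14) → add node 3 parent=2 cost=12
4. q=(20,17) nearest=2 d=11 new=(13,14) → add node 4 parent=2 cost=12
5. q=(27,5) nearest=4 d=14 new=(17,10) → blocked by [16,24]×[4,13], reject
6. q=(9,28) nearest=3 d=14 new=(9,18) → add node 5 parent=3 cost=16
7. q=(31,7) nearest=4 d=18 new=(17,10) → blocked by [16,24]×[4,13], reject
8. q=(31,1) nearest=4 d=18 new=(17,10) → blocked by [16,24]×[4,13], reject
9. q=(15,27) nearest=5 d=9 new=(13,22) → add node 6 parent=5 cost=20
10. q=(8,0) nearest=1 d=6 new=(8,2) → add node 7 parent=1 cost=8
11. q=(0,2) nearest=0 d=1 new=(0,2) → add node 8 parent=0 cost=1
12. q=(11,46) nearest=6 d=24 new=(11,26) → add node 9 parent=6 cost=24
13. q=(31,1) nearest=4 d=18 new=(17,10) → blocked by [16,24]×[4,13], reject
14. q=(1,9) nearest=1 d=4 new=(1,9) → add node 10 parent=1 cost=8
15. q=(28,44) nearest=9 d=18 new=(15,30) → add node 11 parent=9 cost=28
16. q=(27,33) nearest=11 d=12 new=(19,33) → add node 12 parent=11 cost=32
17. q=(13,13) nearest=4 d=1 new=(13,13) → add node 13 parent=4 cost=13

Path: 0 1 7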